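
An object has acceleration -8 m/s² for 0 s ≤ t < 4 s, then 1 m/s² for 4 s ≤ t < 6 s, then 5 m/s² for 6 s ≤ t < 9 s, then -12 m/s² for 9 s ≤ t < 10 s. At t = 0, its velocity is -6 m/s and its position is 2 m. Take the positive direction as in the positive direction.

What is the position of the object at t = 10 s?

-272.5 m

On each constant-a segment, Δv = aΔt and Δx = v₀Δt + ½aΔt²; chain segment to segment.
0–4 s: v starts -6 m/s; Δx = -6·4 + ½·-8·4² = -88 m; v ends -38 m/s.
4–6 s: v starts -38 m/s; Δx = -38·2 + ½·1·2² = -74 m; v ends -36 m/s.
6–9 s: v starts -36 m/s; Δx = -36·3 + ½·5·3² = -85.5 m; v ends -21 m/s.
9–10 s: v starts -21 m/s; Δx = -21·1 + ½·-12·1² = -27 m; v ends -33 m/s.
x(10) = 2 + Σ Δx = -272.5 m.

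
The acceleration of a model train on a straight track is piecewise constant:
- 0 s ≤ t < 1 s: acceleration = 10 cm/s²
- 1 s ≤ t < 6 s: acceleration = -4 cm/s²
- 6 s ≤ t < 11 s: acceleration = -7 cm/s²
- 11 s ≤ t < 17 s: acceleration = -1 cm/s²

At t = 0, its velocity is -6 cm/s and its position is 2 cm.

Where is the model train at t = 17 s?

On each constant-a segment, Δv = aΔt and Δx = v₀Δt + ½aΔt²; chain segment to segment.
0–1 s: v starts -6 cm/s; Δx = -6·1 + ½·10·1² = -1 cm; v ends 4 cm/s.
1–6 s: v starts 4 cm/s; Δx = 4·5 + ½·-4·5² = -30 cm; v ends -16 cm/s.
6–11 s: v starts -16 cm/s; Δx = -16·5 + ½·-7·5² = -167.5 cm; v ends -51 cm/s.
11–17 s: v starts -51 cm/s; Δx = -51·6 + ½·-1·6² = -324 cm; v ends -57 cm/s.
x(17) = 2 + Σ Δx = -520.5 cm.

-520.5 cm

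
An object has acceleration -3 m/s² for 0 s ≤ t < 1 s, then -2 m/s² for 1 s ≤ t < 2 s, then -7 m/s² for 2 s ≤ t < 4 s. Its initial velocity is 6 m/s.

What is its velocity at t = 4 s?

-13 m/s

Δv equals the area under the a-t graph; then v = v₀ + Δv.
0–1 s: -3 × 1 = -3 m/s
1–2 s: -2 × 1 = -2 m/s
2–4 s: -7 × 2 = -14 m/s
Δv = -19 m/s, so v(4) = 6 + (-19) = -13 m/s.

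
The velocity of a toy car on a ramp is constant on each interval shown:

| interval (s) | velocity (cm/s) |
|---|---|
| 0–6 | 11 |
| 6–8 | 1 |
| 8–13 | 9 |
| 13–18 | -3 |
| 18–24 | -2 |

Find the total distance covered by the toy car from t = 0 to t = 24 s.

Distance (not displacement) is the total path length: add the absolute areas under v-t.
0–6 s: |11| × 6 = 66 cm
6–8 s: |1| × 2 = 2 cm
8–13 s: |9| × 5 = 45 cm
13–18 s: |-3| × 5 = 15 cm
18–24 s: |-2| × 6 = 12 cm
Total distance = 140 cm

140 cm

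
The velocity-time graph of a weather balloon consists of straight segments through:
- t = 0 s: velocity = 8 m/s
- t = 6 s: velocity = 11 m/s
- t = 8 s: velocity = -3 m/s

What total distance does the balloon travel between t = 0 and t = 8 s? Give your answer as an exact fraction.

Total distance travelled is ∫|v| dt — sum the magnitudes of each area piece.
0–6 s: |½(8 + 11)(6)| = 57 m
6–8 s: v = 0 at t = 53/7 s; triangle areas 121/14 + 9/14 = 65/7 m
Total distance = 464/7 m

464/7 m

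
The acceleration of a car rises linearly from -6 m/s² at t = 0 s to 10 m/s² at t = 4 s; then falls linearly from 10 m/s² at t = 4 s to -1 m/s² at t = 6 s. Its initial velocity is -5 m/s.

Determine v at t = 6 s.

12 m/s

Δv equals the area under the a-t graph; then v = v₀ + Δv.
0–4 s: ½(-6 + 10)(4) = 8 m/s
4–6 s: ½(10 + -1)(2) = 9 m/s
Δv = 17 m/s, so v(6) = -5 + (17) = 12 m/s.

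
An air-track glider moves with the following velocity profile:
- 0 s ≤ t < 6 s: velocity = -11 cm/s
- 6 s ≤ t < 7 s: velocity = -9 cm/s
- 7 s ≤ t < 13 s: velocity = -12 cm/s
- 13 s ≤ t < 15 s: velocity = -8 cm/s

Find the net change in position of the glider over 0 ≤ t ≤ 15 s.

Displacement is the signed area under the v-t curve.
0–6 s: -11 × 6 = -66 cm
6–7 s: -9 × 1 = -9 cm
7–13 s: -12 × 6 = -72 cm
13–15 s: -8 × 2 = -16 cm
Net displacement = -163 cm

-163 cm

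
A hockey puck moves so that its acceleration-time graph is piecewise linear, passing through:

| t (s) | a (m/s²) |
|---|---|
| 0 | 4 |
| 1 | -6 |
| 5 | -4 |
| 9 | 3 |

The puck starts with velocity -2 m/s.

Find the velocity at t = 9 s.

Δv equals the area under the a-t graph; then v = v₀ + Δv.
0–1 s: ½(4 + -6)(1) = -1 m/s
1–5 s: ½(-6 + -4)(4) = -20 m/s
5–9 s: ½(-4 + 3)(4) = -2 m/s
Δv = -23 m/s, so v(9) = -2 + (-23) = -25 m/s.

-25 m/s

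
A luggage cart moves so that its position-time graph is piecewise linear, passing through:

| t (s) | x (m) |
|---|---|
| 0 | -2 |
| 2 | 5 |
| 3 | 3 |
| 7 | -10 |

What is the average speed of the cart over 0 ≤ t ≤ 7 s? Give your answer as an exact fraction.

Average speed = (total path length)/(elapsed time); on a piecewise-linear x-t graph the path length is Σ|Δx|.
0–2 s: |Δx| = |5 − -2| = 7 m
2–3 s: |Δx| = |3 − 5| = 2 m
3–7 s: |Δx| = |-10 − 3| = 13 m
Total path = 22 m; average speed = 22/7 = 22/7 m/s.

22/7 m/s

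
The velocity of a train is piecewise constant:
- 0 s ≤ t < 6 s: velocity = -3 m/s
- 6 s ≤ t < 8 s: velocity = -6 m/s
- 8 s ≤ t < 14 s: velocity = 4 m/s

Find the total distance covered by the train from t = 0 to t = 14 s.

54 m

Distance (not displacement) is the total path length: add the absolute areas under v-t.
0–6 s: |-3| × 6 = 18 m
6–8 s: |-6| × 2 = 12 m
8–14 s: |4| × 6 = 24 m
Total distance = 54 m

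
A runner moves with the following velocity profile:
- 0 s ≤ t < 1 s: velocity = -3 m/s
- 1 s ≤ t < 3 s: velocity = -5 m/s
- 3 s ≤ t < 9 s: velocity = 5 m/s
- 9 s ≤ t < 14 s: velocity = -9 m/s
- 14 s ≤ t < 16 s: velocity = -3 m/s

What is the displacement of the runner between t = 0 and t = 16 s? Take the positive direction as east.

-34 m

Net displacement equals the area under the velocity-time graph (areas below the axis count negative).
0–1 s: -3 × 1 = -3 m
1–3 s: -5 × 2 = -10 m
3–9 s: 5 × 6 = 30 m
9–14 s: -9 × 5 = -45 m
14–16 s: -3 × 2 = -6 m
Net displacement = -34 m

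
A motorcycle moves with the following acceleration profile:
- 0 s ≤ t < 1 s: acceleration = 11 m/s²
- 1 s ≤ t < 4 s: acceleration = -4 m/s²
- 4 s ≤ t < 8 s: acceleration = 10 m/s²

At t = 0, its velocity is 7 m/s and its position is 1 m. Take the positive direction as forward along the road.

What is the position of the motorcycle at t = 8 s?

On each constant-a segment, Δv = aΔt and Δx = v₀Δt + ½aΔt²; chain segment to segment.
0–1 s: v starts 7 m/s; Δx = 7·1 + ½·11·1² = 12.5 m; v ends 18 m/s.
1–4 s: v starts 18 m/s; Δx = 18·3 + ½·-4·3² = 36 m; v ends 6 m/s.
4–8 s: v starts 6 m/s; Δx = 6·4 + ½·10·4² = 104 m; v ends 46 m/s.
x(8) = 1 + Σ Δx = 153.5 m.

153.5 m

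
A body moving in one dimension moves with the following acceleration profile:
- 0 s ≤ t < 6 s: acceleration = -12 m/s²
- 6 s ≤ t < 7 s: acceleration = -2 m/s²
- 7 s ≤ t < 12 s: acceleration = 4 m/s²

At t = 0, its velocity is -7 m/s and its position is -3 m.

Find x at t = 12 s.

On each constant-a segment, Δv = aΔt and Δx = v₀Δt + ½aΔt²; chain segment to segment.
0–6 s: v starts -7 m/s; Δx = -7·6 + ½·-12·6² = -258 m; v ends -79 m/s.
6–7 s: v starts -79 m/s; Δx = -79·1 + ½·-2·1² = -80 m; v ends -81 m/s.
7–12 s: v starts -81 m/s; Δx = -81·5 + ½·4·5² = -355 m; v ends -61 m/s.
x(12) = -3 + Σ Δx = -696 m.

-696 m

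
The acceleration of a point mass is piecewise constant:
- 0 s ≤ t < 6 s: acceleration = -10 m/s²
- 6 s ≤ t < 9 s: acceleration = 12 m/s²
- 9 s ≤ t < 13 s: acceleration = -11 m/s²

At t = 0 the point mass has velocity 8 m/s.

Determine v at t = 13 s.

-60 m/s

Δv equals the area under the a-t graph; then v = v₀ + Δv.
0–6 s: -10 × 6 = -60 m/s
6–9 s: 12 × 3 = 36 m/s
9–13 s: -11 × 4 = -44 m/s
Δv = -68 m/s, so v(13) = 8 + (-68) = -60 m/s.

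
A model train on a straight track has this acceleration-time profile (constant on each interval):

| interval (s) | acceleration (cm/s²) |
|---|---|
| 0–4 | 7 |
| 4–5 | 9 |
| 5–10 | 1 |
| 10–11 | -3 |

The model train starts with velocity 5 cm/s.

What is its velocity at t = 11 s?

44 cm/s

Δv equals the area under the a-t graph; then v = v₀ + Δv.
0–4 s: 7 × 4 = 28 cm/s
4–5 s: 9 × 1 = 9 cm/s
5–10 s: 1 × 5 = 5 cm/s
10–11 s: -3 × 1 = -3 cm/s
Δv = 39 cm/s, so v(11) = 5 + (39) = 44 cm/s.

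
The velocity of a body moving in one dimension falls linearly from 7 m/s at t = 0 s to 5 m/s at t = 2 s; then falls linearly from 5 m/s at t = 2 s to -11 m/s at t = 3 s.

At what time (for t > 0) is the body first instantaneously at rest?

t = 2.3125 s

v changes sign on 2–3 s (from 5 to -11); the graph is linear there, so v = 0 at t = 2 + (-5)·(3 − 2)/(-11 − 5) = 2.3125 s.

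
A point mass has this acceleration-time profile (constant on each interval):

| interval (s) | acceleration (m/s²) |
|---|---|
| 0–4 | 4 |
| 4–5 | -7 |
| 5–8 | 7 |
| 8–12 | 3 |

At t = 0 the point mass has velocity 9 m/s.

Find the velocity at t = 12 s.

51 m/s

Δv equals the area under the a-t graph; then v = v₀ + Δv.
0–4 s: 4 × 4 = 16 m/s
4–5 s: -7 × 1 = -7 m/s
5–8 s: 7 × 3 = 21 m/s
8–12 s: 3 × 4 = 12 m/s
Δv = 42 m/s, so v(12) = 9 + (42) = 51 m/s.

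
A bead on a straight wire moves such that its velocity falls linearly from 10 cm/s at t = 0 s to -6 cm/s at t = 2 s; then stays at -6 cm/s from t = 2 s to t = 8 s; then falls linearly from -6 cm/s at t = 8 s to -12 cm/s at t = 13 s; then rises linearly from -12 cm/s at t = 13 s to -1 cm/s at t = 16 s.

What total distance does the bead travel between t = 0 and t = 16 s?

Total distance travelled is ∫|v| dt — sum the magnitudes of each area piece.
0–2 s: v = 0 at t = 1.25 s; triangle areas 6.25 + 2.25 = 8.5 cm
2–8 s: |-6| × 6 = 36 cm
8–13 s: |½(-6 + -12)(5)| = 45 cm
13–16 s: |½(-12 + -1)(3)| = 19.5 cm
Total distance = 109 cm

109 cm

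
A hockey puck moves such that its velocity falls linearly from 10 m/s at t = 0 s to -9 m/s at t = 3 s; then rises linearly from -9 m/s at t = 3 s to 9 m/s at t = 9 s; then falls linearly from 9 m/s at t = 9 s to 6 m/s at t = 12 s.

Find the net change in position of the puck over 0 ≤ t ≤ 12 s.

24 m

Displacement is the signed area under the v-t curve.
0–3 s: ½(10 + -9)(3) = 1.5 m
3–9 s: ½(-9 + 9)(6) = 0 m
9–12 s: ½(9 + 6)(3) = 22.5 m
Net displacement = 24 m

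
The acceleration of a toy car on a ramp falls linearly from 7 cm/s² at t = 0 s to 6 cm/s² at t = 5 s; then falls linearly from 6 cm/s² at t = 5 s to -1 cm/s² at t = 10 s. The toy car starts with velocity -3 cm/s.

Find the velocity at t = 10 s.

42 cm/s

Δv equals the area under the a-t graph; then v = v₀ + Δv.
0–5 s: ½(7 + 6)(5) = 32.5 cm/s
5–10 s: ½(6 + -1)(5) = 12.5 cm/s
Δv = 45 cm/s, so v(10) = -3 + (45) = 42 cm/s.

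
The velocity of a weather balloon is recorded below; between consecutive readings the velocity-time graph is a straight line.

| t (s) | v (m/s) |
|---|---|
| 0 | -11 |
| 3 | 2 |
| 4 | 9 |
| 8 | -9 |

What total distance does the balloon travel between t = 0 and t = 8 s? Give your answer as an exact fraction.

493/13 m

Distance (not displacement) is the total path length: add the absolute areas under v-t.
0–3 s: v = 0 at t = 33/13 s; triangle areas 363/26 + 6/13 = 375/26 m
3–4 s: |½(2 + 9)(1)| = 5.5 m
4–8 s: v = 0 at t = 6 s; triangle areas 9 + 9 = 18 m
Total distance = 493/13 m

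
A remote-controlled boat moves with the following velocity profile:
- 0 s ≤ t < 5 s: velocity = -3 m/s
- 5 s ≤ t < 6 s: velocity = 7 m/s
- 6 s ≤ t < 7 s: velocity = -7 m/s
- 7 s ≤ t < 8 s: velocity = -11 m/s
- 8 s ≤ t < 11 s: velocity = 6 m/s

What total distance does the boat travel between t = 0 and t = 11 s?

Distance (not displacement) is the total path length: add the absolute areas under v-t.
0–5 s: |-3| × 5 = 15 m
5–6 s: |7| × 1 = 7 m
6–7 s: |-7| × 1 = 7 m
7–8 s: |-11| × 1 = 11 m
8–11 s: |6| × 3 = 18 m
Total distance = 58 m

58 m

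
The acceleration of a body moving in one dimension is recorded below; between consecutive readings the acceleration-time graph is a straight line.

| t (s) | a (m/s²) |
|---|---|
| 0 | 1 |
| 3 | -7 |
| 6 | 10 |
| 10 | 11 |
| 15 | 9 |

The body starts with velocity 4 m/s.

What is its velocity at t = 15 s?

91.5 m/s

Δv equals the area under the a-t graph; then v = v₀ + Δv.
0–3 s: ½(1 + -7)(3) = -9 m/s
3–6 s: ½(-7 + 10)(3) = 4.5 m/s
6–10 s: ½(10 + 11)(4) = 42 m/s
10–15 s: ½(11 + 9)(5) = 50 m/s
Δv = 87.5 m/s, so v(15) = 4 + (87.5) = 91.5 m/s.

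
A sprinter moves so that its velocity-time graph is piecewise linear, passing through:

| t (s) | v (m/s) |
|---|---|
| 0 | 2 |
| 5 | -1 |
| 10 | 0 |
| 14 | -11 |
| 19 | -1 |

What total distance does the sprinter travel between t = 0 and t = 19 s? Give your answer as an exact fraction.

176/3 m

Total distance travelled is ∫|v| dt — sum the magnitudes of each area piece.
0–5 s: v = 0 at t = 10/3 s; triangle areas 10/3 + 5/6 = 25/6 m
5–10 s: |½(-1 + 0)(5)| = 2.5 m
10–14 s: |½(0 + -11)(4)| = 22 m
14–19 s: |½(-11 + -1)(5)| = 30 m
Total distance = 176/3 m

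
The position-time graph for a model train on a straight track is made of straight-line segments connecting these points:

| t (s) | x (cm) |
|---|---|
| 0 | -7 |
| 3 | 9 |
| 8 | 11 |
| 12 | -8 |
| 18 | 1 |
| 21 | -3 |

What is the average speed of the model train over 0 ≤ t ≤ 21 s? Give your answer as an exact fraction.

50/21 cm/s

Average speed = (total path length)/(elapsed time); on a piecewise-linear x-t graph the path length is Σ|Δx|.
0–3 s: |Δx| = |9 − -7| = 16 cm
3–8 s: |Δx| = |11 − 9| = 2 cm
8–12 s: |Δx| = |-8 − 11| = 19 cm
12–18 s: |Δx| = |1 − -8| = 9 cm
18–21 s: |Δx| = |-3 − 1| = 4 cm
Total path = 50 cm; average speed = 50/21 = 50/21 cm/s.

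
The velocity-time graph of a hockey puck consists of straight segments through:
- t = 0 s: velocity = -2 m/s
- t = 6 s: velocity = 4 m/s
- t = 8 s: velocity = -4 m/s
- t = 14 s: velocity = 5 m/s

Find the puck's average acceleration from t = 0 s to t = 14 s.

Average acceleration = Δv/Δt = (5 − -2)/(14 − 0) = 0.5 m/s².

0.5 m/s²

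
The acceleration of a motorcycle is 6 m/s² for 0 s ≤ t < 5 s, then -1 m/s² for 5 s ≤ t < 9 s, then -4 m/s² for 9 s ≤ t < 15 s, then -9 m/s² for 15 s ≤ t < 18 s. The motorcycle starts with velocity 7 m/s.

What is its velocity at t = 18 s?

-18 m/s

Δv equals the area under the a-t graph; then v = v₀ + Δv.
0–5 s: 6 × 5 = 30 m/s
5–9 s: -1 × 4 = -4 m/s
9–15 s: -4 × 6 = -24 m/s
15–18 s: -9 × 3 = -27 m/s
Δv = -25 m/s, so v(18) = 7 + (-25) = -18 m/s.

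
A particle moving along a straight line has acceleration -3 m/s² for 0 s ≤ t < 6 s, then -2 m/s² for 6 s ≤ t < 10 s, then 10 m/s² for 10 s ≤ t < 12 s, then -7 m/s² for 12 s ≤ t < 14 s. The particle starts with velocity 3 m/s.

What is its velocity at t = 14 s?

Δv equals the area under the a-t graph; then v = v₀ + Δv.
0–6 s: -3 × 6 = -18 m/s
6–10 s: -2 × 4 = -8 m/s
10–12 s: 10 × 2 = 20 m/s
12–14 s: -7 × 2 = -14 m/s
Δv = -20 m/s, so v(14) = 3 + (-20) = -17 m/s.

-17 m/s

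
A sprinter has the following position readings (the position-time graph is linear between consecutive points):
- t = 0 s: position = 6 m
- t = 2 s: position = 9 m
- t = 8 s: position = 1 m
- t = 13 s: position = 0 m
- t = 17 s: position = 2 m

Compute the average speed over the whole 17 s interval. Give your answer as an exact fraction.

Average speed = (total path length)/(elapsed time); on a piecewise-linear x-t graph the path length is Σ|Δx|.
0–2 s: |Δx| = |9 − 6| = 3 m
2–8 s: |Δx| = |1 − 9| = 8 m
8–13 s: |Δx| = |0 − 1| = 1 m
13–17 s: |Δx| = |2 − 0| = 2 m
Total path = 14 m; average speed = 14/17 = 14/17 m/s.

14/17 m/s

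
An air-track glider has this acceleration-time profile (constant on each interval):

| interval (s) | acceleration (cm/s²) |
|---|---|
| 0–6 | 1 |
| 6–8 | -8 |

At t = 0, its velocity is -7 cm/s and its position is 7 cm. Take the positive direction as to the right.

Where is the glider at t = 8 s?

-35 cm

On each constant-a segment, Δv = aΔt and Δx = v₀Δt + ½aΔt²; chain segment to segment.
0–6 s: v starts -7 cm/s; Δx = -7·6 + ½·1·6² = -24 cm; v ends -1 cm/s.
6–8 s: v starts -1 cm/s; Δx = -1·2 + ½·-8·2² = -18 cm; v ends -17 cm/s.
x(8) = 7 + Σ Δx = -35 cm.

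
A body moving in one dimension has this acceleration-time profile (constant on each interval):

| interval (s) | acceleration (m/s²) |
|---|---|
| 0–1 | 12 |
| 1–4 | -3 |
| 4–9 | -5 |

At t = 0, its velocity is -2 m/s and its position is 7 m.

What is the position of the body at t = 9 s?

-30 m

On each constant-a segment, Δv = aΔt and Δx = v₀Δt + ½aΔt²; chain segment to segment.
0–1 s: v starts -2 m/s; Δx = -2·1 + ½·12·1² = 4 m; v ends 10 m/s.
1–4 s: v starts 10 m/s; Δx = 10·3 + ½·-3·3² = 16.5 m; v ends 1 m/s.
4–9 s: v starts 1 m/s; Δx = 1·5 + ½·-5·5² = -57.5 m; v ends -24 m/s.
x(9) = 7 + Σ Δx = -30 m.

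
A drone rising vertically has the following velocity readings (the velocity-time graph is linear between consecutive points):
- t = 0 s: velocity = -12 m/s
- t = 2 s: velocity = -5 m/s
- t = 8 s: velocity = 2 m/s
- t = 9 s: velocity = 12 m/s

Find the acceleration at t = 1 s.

Acceleration is the slope of the v-t graph on 0–2 s: (-5 − -12)/(2 − 0) = 3.5 m/s².

3.5 m/s²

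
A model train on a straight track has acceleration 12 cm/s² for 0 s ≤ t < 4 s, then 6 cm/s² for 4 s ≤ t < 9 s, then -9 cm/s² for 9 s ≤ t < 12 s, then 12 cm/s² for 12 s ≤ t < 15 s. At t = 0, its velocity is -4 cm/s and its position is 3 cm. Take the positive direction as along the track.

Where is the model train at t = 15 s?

754.5 cm

On each constant-a segment, Δv = aΔt and Δx = v₀Δt + ½aΔt²; chain segment to segment.
0–4 s: v starts -4 cm/s; Δx = -4·4 + ½·12·4² = 80 cm; v ends 44 cm/s.
4–9 s: v starts 44 cm/s; Δx = 44·5 + ½·6·5² = 295 cm; v ends 74 cm/s.
9–12 s: v starts 74 cm/s; Δx = 74·3 + ½·-9·3² = 181.5 cm; v ends 47 cm/s.
12–15 s: v starts 47 cm/s; Δx = 47·3 + ½·12·3² = 195 cm; v ends 83 cm/s.
x(15) = 3 + Σ Δx = 754.5 cm.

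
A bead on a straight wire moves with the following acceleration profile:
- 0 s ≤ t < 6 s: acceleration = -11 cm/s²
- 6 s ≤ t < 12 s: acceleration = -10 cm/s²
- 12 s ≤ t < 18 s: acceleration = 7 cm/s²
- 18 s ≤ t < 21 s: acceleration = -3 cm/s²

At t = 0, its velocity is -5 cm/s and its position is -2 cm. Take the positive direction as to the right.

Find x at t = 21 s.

On each constant-a segment, Δv = aΔt and Δx = v₀Δt + ½aΔt²; chain segment to segment.
0–6 s: v starts -5 cm/s; Δx = -5·6 + ½·-11·6² = -228 cm; v ends -71 cm/s.
6–12 s: v starts -71 cm/s; Δx = -71·6 + ½·-10·6² = -606 cm; v ends -131 cm/s.
12–18 s: v starts -131 cm/s; Δx = -131·6 + ½·7·6² = -660 cm; v ends -89 cm/s.
18–21 s: v starts -89 cm/s; Δx = -89·3 + ½·-3·3² = -280.5 cm; v ends -98 cm/s.
x(21) = -2 + Σ Δx = -1776.5 cm.

-1776.5 cm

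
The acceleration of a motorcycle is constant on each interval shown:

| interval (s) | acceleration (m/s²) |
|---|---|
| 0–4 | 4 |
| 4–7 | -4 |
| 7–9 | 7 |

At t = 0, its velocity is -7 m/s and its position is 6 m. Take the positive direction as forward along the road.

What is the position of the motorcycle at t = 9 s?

On each constant-a segment, Δv = aΔt and Δx = v₀Δt + ½aΔt²; chain segment to segment.
0–4 s: v starts -7 m/s; Δx = -7·4 + ½·4·4² = 4 m; v ends 9 m/s.
4–7 s: v starts 9 m/s; Δx = 9·3 + ½·-4·3² = 9 m; v ends -3 m/s.
7–9 s: v starts -3 m/s; Δx = -3·2 + ½·7·2² = 8 m; v ends 11 m/s.
x(9) = 6 + Σ Δx = 27 m.

27 m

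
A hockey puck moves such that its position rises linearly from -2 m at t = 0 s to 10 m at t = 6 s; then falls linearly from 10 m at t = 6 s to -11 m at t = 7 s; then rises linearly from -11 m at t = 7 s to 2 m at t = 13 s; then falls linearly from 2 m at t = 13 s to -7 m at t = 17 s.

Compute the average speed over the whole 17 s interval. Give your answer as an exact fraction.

Average speed = (total path length)/(elapsed time); on a piecewise-linear x-t graph the path length is Σ|Δx|.
0–6 s: |Δx| = |10 − -2| = 12 m
6–7 s: |Δx| = |-11 − 10| = 21 m
7–13 s: |Δx| = |2 − -11| = 13 m
13–17 s: |Δx| = |-7 − 2| = 9 m
Total path = 55 m; average speed = 55/17 = 55/17 m/s.

55/17 m/s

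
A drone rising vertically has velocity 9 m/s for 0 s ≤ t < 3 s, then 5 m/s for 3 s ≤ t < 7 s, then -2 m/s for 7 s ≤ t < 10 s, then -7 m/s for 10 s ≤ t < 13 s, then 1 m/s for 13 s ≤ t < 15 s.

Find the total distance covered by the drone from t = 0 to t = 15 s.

76 m

Total distance travelled is ∫|v| dt — sum the magnitudes of each area piece.
0–3 s: |9| × 3 = 27 m
3–7 s: |5| × 4 = 20 m
7–10 s: |-2| × 3 = 6 m
10–13 s: |-7| × 3 = 21 m
13–15 s: |1| × 2 = 2 m
Total distance = 76 m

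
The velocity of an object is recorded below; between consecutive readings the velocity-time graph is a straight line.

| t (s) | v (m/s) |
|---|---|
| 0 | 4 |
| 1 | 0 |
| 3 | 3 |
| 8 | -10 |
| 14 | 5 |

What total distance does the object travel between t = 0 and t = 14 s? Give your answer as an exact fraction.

1325/26 m

Total distance travelled is ∫|v| dt — sum the magnitudes of each area piece.
0–1 s: |½(4 + 0)(1)| = 2 m
1–3 s: |½(0 + 3)(2)| = 3 m
3–8 s: v = 0 at t = 54/13 s; triangle areas 45/26 + 250/13 = 545/26 m
8–14 s: v = 0 at t = 12 s; triangle areas 20 + 5 = 25 m
Total distance = 1325/26 m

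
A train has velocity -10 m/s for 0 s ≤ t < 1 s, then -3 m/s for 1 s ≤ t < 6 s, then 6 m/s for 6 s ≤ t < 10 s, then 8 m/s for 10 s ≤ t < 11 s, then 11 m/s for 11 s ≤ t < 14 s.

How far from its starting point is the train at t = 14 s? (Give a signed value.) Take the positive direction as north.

40 m

Displacement is the signed area under the v-t curve.
0–1 s: -10 × 1 = -10 m
1–6 s: -3 × 5 = -15 m
6–10 s: 6 × 4 = 24 m
10–11 s: 8 × 1 = 8 m
11–14 s: 11 × 3 = 33 m
Net displacement = 40 m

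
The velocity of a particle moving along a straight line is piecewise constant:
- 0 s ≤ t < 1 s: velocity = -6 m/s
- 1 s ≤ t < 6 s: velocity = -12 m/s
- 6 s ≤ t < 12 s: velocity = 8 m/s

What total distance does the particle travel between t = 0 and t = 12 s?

Total distance travelled is ∫|v| dt — sum the magnitudes of each area piece.
0–1 s: |-6| × 1 = 6 m
1–6 s: |-12| × 5 = 60 m
6–12 s: |8| × 6 = 48 m
Total distance = 114 m

114 m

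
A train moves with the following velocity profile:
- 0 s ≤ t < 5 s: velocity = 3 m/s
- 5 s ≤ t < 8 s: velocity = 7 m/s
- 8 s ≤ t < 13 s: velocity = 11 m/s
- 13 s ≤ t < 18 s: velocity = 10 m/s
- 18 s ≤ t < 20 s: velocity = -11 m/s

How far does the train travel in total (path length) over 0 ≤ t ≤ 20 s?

Total distance travelled is ∫|v| dt — sum the magnitudes of each area piece.
0–5 s: |3| × 5 = 15 m
5–8 s: |7| × 3 = 21 m
8–13 s: |11| × 5 = 55 m
13–18 s: |10| × 5 = 50 m
18–20 s: |-11| × 2 = 22 m
Total distance = 163 m

163 m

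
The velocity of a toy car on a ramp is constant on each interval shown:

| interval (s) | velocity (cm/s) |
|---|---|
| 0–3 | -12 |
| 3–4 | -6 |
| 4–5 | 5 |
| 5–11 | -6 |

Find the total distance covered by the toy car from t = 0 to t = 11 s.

Total distance travelled is ∫|v| dt — sum the magnitudes of each area piece.
0–3 s: |-12| × 3 = 36 cm
3–4 s: |-6| × 1 = 6 cm
4–5 s: |5| × 1 = 5 cm
5–11 s: |-6| × 6 = 36 cm
Total distance = 83 cm

83 cm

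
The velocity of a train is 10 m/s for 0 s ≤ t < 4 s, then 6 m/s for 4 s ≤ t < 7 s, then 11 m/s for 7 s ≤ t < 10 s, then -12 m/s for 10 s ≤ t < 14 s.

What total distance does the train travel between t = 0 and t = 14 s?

139 m

Distance (not displacement) is the total path length: add the absolute areas under v-t.
0–4 s: |10| × 4 = 40 m
4–7 s: |6| × 3 = 18 m
7–10 s: |11| × 3 = 33 m
10–14 s: |-12| × 4 = 48 m
Total distance = 139 m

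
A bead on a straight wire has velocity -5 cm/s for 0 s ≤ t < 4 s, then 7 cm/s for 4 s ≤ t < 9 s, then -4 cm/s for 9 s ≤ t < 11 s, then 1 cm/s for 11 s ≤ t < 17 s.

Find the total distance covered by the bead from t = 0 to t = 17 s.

69 cm

Total distance travelled is ∫|v| dt — sum the magnitudes of each area piece.
0–4 s: |-5| × 4 = 20 cm
4–9 s: |7| × 5 = 35 cm
9–11 s: |-4| × 2 = 8 cm
11–17 s: |1| × 6 = 6 cm
Total distance = 69 cm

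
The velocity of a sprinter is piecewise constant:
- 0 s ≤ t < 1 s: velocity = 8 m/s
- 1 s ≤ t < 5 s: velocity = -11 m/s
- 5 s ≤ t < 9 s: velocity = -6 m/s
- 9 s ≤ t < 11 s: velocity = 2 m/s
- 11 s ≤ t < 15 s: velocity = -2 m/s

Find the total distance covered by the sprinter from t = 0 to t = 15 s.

Total distance travelled is ∫|v| dt — sum the magnitudes of each area piece.
0–1 s: |8| × 1 = 8 m
1–5 s: |-11| × 4 = 44 m
5–9 s: |-6| × 4 = 24 m
9–11 s: |2| × 2 = 4 m
11–15 s: |-2| × 4 = 8 m
Total distance = 88 m

88 m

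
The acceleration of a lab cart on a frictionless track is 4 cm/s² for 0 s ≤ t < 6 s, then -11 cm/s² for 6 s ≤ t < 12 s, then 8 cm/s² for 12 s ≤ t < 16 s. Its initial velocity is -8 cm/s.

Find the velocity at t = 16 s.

-18 cm/s

Δv equals the area under the a-t graph; then v = v₀ + Δv.
0–6 s: 4 × 6 = 24 cm/s
6–12 s: -11 × 6 = -66 cm/s
12–16 s: 8 × 4 = 32 cm/s
Δv = -10 cm/s, so v(16) = -8 + (-10) = -18 cm/s.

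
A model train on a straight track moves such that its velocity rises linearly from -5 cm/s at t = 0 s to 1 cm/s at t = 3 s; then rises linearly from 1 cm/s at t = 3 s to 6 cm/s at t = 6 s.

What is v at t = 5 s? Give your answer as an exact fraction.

13/3 cm/s

On 3–6 s the graph is linear from 1 to 6 cm/s: v(5) = 1 + (6 − 1)·(5 − 3)/(6 − 3) = 13/3 cm/s.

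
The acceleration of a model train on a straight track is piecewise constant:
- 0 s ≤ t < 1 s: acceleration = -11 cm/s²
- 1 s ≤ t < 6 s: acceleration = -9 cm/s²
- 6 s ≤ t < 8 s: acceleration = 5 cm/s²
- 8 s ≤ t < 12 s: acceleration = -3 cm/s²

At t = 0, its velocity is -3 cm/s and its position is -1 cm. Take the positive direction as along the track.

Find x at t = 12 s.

On each constant-a segment, Δv = aΔt and Δx = v₀Δt + ½aΔt²; chain segment to segment.
0–1 s: v starts -3 cm/s; Δx = -3·1 + ½·-11·1² = -8.5 cm; v ends -14 cm/s.
1–6 s: v starts -14 cm/s; Δx = -14·5 + ½·-9·5² = -182.5 cm; v ends -59 cm/s.
6–8 s: v starts -59 cm/s; Δx = -59·2 + ½·5·2² = -108 cm; v ends -49 cm/s.
8–12 s: v starts -49 cm/s; Δx = -49·4 + ½·-3·4² = -220 cm; v ends -61 cm/s.
x(12) = -1 + Σ Δx = -520 cm.

-520 cm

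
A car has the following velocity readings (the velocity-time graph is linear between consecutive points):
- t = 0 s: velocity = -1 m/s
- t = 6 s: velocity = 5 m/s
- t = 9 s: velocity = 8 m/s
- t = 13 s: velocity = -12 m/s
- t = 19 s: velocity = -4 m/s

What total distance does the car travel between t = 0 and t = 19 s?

101.3 m

Distance (not displacement) is the total path length: add the absolute areas under v-t.
0–6 s: v = 0 at t = 1 s; triangle areas 0.5 + 12.5 = 13 m
6–9 s: |½(5 + 8)(3)| = 19.5 m
9–13 s: v = 0 at t = 10.6 s; triangle areas 6.4 + 14.4 = 20.8 m
13–19 s: |½(-12 + -4)(6)| = 48 m
Total distance = 101.3 m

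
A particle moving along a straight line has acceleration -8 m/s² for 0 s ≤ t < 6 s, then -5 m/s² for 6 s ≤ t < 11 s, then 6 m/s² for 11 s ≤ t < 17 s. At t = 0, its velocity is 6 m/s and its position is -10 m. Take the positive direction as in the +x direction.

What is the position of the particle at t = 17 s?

On each constant-a segment, Δv = aΔt and Δx = v₀Δt + ½aΔt²; chain segment to segment.
0–6 s: v starts 6 m/s; Δx = 6·6 + ½·-8·6² = -108 m; v ends -42 m/s.
6–11 s: v starts -42 m/s; Δx = -42·5 + ½·-5·5² = -272.5 m; v ends -67 m/s.
11–17 s: v starts -67 m/s; Δx = -67·6 + ½·6·6² = -294 m; v ends -31 m/s.
x(17) = -10 + Σ Δx = -684.5 m.

-684.5 m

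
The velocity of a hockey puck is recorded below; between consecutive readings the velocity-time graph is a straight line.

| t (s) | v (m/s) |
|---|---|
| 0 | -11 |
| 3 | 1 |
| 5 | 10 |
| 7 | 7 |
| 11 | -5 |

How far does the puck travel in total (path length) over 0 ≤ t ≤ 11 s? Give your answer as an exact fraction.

667/12 m

Total distance travelled is ∫|v| dt — sum the magnitudes of each area piece.
0–3 s: v = 0 at t = 2.75 s; triangle areas 15.125 + 0.125 = 15.25 m
3–5 s: |½(1 + 10)(2)| = 11 m
5–7 s: |½(10 + 7)(2)| = 17 m
7–11 s: v = 0 at t = 28/3 s; triangle areas 49/6 + 25/6 = 37/3 m
Total distance = 667/12 m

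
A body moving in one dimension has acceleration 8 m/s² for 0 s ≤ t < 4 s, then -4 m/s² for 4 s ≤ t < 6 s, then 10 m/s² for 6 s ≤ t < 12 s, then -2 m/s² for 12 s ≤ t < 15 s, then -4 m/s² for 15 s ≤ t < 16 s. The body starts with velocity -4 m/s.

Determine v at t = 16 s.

70 m/s

Δv equals the area under the a-t graph; then v = v₀ + Δv.
0–4 s: 8 × 4 = 32 m/s
4–6 s: -4 × 2 = -8 m/s
6–12 s: 10 × 6 = 60 m/s
12–15 s: -2 × 3 = -6 m/s
15–16 s: -4 × 1 = -4 m/s
Δv = 74 m/s, so v(16) = -4 + (74) = 70 m/s.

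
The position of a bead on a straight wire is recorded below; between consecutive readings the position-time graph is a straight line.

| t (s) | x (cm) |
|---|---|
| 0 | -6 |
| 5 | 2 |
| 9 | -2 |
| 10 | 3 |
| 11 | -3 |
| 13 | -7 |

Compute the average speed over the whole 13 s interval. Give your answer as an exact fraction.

Average speed = (total path length)/(elapsed time); on a piecewise-linear x-t graph the path length is Σ|Δx|.
0–5 s: |Δx| = |2 − -6| = 8 cm
5–9 s: |Δx| = |-2 − 2| = 4 cm
9–10 s: |Δx| = |3 − -2| = 5 cm
10–11 s: |Δx| = |-3 − 3| = 6 cm
11–13 s: |Δx| = |-7 − -3| = 4 cm
Total path = 27 cm; average speed = 27/13 = 27/13 cm/s.

27/13 cm/s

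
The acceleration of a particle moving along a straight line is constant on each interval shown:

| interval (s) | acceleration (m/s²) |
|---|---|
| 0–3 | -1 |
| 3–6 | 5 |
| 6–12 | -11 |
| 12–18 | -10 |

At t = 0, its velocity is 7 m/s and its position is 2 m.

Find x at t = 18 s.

-493 m

On each constant-a segment, Δv = aΔt and Δx = v₀Δt + ½aΔt²; chain segment to segment.
0–3 s: v starts 7 m/s; Δx = 7·3 + ½·-1·3² = 16.5 m; v ends 4 m/s.
3–6 s: v starts 4 m/s; Δx = 4·3 + ½·5·3² = 34.5 m; v ends 19 m/s.
6–12 s: v starts 19 m/s; Δx = 19·6 + ½·-11·6² = -84 m; v ends -47 m/s.
12–18 s: v starts -47 m/s; Δx = -47·6 + ½·-10·6² = -462 m; v ends -107 m/s.
x(18) = 2 + Σ Δx = -493 m.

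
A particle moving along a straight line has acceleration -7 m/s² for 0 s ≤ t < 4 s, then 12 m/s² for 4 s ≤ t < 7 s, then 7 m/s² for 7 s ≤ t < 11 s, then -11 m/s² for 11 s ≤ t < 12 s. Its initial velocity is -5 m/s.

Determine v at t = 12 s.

20 m/s

Δv equals the area under the a-t graph; then v = v₀ + Δv.
0–4 s: -7 × 4 = -28 m/s
4–7 s: 12 × 3 = 36 m/s
7–11 s: 7 × 4 = 28 m/s
11–12 s: -11 × 1 = -11 m/s
Δv = 25 m/s, so v(12) = -5 + (25) = 20 m/s.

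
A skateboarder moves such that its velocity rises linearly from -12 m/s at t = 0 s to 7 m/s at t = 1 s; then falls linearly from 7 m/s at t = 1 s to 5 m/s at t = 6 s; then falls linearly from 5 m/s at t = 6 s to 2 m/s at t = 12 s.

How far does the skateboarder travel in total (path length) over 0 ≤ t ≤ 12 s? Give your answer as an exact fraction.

Distance (not displacement) is the total path length: add the absolute areas under v-t.
0–1 s: v = 0 at t = 12/19 s; triangle areas 72/19 + 49/38 = 193/38 m
1–6 s: |½(7 + 5)(5)| = 30 m
6–12 s: |½(5 + 2)(6)| = 21 m
Total distance = 2131/38 m

2131/38 m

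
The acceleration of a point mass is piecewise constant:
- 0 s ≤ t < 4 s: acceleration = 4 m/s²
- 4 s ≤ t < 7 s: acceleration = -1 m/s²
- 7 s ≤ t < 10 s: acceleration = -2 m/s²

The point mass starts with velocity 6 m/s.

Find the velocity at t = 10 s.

Δv equals the area under the a-t graph; then v = v₀ + Δv.
0–4 s: 4 × 4 = 16 m/s
4–7 s: -1 × 3 = -3 m/s
7–10 s: -2 × 3 = -6 m/s
Δv = 7 m/s, so v(10) = 6 + (7) = 13 m/s.

13 m/s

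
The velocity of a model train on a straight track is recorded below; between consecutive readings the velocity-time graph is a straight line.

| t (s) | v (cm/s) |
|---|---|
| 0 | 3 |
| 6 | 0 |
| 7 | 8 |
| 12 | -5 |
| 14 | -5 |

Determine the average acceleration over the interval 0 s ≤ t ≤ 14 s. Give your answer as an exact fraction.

-4/7 cm/s²

Average acceleration = Δv/Δt = (-5 − 3)/(14 − 0) = -4/7 cm/s².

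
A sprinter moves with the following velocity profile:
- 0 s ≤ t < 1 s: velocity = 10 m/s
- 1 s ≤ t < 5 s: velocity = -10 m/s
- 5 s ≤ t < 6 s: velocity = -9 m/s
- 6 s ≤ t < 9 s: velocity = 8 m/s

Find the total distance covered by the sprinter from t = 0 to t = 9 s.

83 m

Total distance travelled is ∫|v| dt — sum the magnitudes of each area piece.
0–1 s: |10| × 1 = 10 m
1–5 s: |-10| × 4 = 40 m
5–6 s: |-9| × 1 = 9 m
6–9 s: |8| × 3 = 24 m
Total distance = 83 m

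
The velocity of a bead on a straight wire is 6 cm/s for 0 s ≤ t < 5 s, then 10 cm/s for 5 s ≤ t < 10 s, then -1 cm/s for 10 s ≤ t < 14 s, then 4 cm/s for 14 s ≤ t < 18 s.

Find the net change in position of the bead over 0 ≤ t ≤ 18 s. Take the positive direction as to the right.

92 cm

Net displacement equals the area under the velocity-time graph (areas below the axis count negative).
0–5 s: 6 × 5 = 30 cm
5–10 s: 10 × 5 = 50 cm
10–14 s: -1 × 4 = -4 cm
14–18 s: 4 × 4 = 16 cm
Net displacement = 92 cm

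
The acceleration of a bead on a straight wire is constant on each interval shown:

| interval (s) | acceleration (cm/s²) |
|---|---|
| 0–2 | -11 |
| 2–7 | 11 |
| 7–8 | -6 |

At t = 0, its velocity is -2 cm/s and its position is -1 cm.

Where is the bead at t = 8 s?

18.5 cm

On each constant-a segment, Δv = aΔt and Δx = v₀Δt + ½aΔt²; chain segment to segment.
0–2 s: v starts -2 cm/s; Δx = -2·2 + ½·-11·2² = -26 cm; v ends -24 cm/s.
2–7 s: v starts -24 cm/s; Δx = -24·5 + ½·11·5² = 17.5 cm; v ends 31 cm/s.
7–8 s: v starts 31 cm/s; Δx = 31·1 + ½·-6·1² = 28 cm; v ends 25 cm/s.
x(8) = -1 + Σ Δx = 18.5 cm.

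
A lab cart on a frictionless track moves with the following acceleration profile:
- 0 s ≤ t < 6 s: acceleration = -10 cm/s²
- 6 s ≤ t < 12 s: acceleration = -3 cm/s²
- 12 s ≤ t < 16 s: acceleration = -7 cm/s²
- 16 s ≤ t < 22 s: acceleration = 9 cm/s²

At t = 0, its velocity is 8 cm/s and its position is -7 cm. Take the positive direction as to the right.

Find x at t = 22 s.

-1267 cm

On each constant-a segment, Δv = aΔt and Δx = v₀Δt + ½aΔt²; chain segment to segment.
0–6 s: v starts 8 cm/s; Δx = 8·6 + ½·-10·6² = -132 cm; v ends -52 cm/s.
6–12 s: v starts -52 cm/s; Δx = -52·6 + ½·-3·6² = -366 cm; v ends -70 cm/s.
12–16 s: v starts -70 cm/s; Δx = -70·4 + ½·-7·4² = -336 cm; v ends -98 cm/s.
16–22 s: v starts -98 cm/s; Δx = -98·6 + ½·9·6² = -426 cm; v ends -44 cm/s.
x(22) = -7 + Σ Δx = -1267 cm.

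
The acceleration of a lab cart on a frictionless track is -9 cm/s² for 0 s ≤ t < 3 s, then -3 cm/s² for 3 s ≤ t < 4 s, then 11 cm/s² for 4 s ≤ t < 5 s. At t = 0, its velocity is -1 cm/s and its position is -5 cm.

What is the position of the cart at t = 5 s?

-103.5 cm

On each constant-a segment, Δv = aΔt and Δx = v₀Δt + ½aΔt²; chain segment to segment.
0–3 s: v starts -1 cm/s; Δx = -1·3 + ½·-9·3² = -43.5 cm; v ends -28 cm/s.
3–4 s: v starts -28 cm/s; Δx = -28·1 + ½·-3·1² = -29.5 cm; v ends -31 cm/s.
4–5 s: v starts -31 cm/s; Δx = -31·1 + ½·11·1² = -25.5 cm; v ends -20 cm/s.
x(5) = -5 + Σ Δx = -103.5 cm.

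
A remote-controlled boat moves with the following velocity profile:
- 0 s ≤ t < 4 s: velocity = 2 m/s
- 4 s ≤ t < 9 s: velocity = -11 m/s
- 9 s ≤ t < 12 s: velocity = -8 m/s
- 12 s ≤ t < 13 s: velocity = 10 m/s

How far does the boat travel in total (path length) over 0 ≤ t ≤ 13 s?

97 m

Total distance travelled is ∫|v| dt — sum the magnitudes of each area piece.
0–4 s: |2| × 4 = 8 m
4–9 s: |-11| × 5 = 55 m
9–12 s: |-8| × 3 = 24 m
12–13 s: |10| × 1 = 10 m
Total distance = 97 m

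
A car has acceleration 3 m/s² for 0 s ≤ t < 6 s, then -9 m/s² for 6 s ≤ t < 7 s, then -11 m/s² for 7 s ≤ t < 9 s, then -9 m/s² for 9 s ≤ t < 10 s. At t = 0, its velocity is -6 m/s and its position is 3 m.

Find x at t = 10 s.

On each constant-a segment, Δv = aΔt and Δx = v₀Δt + ½aΔt²; chain segment to segment.
0–6 s: v starts -6 m/s; Δx = -6·6 + ½·3·6² = 18 m; v ends 12 m/s.
6–7 s: v starts 12 m/s; Δx = 12·1 + ½·-9·1² = 7.5 m; v ends 3 m/s.
7–9 s: v starts 3 m/s; Δx = 3·2 + ½·-11·2² = -16 m; v ends -19 m/s.
9–10 s: v starts -19 m/s; Δx = -19·1 + ½·-9·1² = -23.5 m; v ends -28 m/s.
x(10) = 3 + Σ Δx = -11 m.

-11 m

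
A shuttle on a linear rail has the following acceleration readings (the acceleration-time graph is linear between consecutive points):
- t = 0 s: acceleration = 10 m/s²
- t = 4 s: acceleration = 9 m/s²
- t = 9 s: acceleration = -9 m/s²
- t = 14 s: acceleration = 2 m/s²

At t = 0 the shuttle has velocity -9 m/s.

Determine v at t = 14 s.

Δv equals the area under the a-t graph; then v = v₀ + Δv.
0–4 s: ½(10 + 9)(4) = 38 m/s
4–9 s: ½(9 + -9)(5) = 0 m/s
9–14 s: ½(-9 + 2)(5) = -17.5 m/s
Δv = 20.5 m/s, so v(14) = -9 + (20.5) = 11.5 m/s.

11.5 m/s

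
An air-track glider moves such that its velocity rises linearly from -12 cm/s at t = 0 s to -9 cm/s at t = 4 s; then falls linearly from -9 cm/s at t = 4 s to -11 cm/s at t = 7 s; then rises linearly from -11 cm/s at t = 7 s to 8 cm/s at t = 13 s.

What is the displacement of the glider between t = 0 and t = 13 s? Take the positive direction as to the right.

Displacement is the signed area under the v-t curve.
0–4 s: ½(-12 + -9)(4) = -42 cm
4–7 s: ½(-9 + -11)(3) = -30 cm
7–13 s: ½(-11 + 8)(6) = -9 cm
Net displacement = -81 cm

-81 cm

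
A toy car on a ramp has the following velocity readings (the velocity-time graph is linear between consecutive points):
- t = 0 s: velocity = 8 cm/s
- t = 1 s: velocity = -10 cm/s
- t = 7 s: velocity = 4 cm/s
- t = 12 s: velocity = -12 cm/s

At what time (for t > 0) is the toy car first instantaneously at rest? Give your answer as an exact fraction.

v changes sign on 0–1 s (from 8 to -10); the graph is linear there, so v = 0 at t = 0 + (-8)·(1 − 0)/(-10 − 8) = 4/9 s.

t = 4/9 s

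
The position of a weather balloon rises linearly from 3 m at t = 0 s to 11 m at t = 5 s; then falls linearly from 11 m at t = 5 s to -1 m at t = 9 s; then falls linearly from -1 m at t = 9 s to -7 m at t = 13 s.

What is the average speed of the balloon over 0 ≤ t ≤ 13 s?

Average speed = (total path length)/(elapsed time); on a piecewise-linear x-t graph the path length is Σ|Δx|.
0–5 s: |Δx| = |11 − 3| = 8 m
5–9 s: |Δx| = |-1 − 11| = 12 m
9–13 s: |Δx| = |-7 − -1| = 6 m
Total path = 26 m; average speed = 26/13 = 2 m/s.

2 m/s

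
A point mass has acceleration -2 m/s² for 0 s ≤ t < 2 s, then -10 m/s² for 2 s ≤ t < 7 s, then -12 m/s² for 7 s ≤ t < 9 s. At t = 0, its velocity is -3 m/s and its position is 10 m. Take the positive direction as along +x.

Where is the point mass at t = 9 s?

On each constant-a segment, Δv = aΔt and Δx = v₀Δt + ½aΔt²; chain segment to segment.
0–2 s: v starts -3 m/s; Δx = -3·2 + ½·-2·2² = -10 m; v ends -7 m/s.
2–7 s: v starts -7 m/s; Δx = -7·5 + ½·-10·5² = -160 m; v ends -57 m/s.
7–9 s: v starts -57 m/s; Δx = -57·2 + ½·-12·2² = -138 m; v ends -81 m/s.
x(9) = 10 + Σ Δx = -298 m.

-298 m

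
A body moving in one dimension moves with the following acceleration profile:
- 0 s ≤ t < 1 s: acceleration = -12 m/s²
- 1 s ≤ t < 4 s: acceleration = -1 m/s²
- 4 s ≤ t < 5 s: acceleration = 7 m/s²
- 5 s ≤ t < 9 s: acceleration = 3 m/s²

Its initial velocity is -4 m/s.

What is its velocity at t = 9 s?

Δv equals the area under the a-t graph; then v = v₀ + Δv.
0–1 s: -12 × 1 = -12 m/s
1–4 s: -1 × 3 = -3 m/s
4–5 s: 7 × 1 = 7 m/s
5–9 s: 3 × 4 = 12 m/s
Δv = 4 m/s, so v(9) = -4 + (4) = 0 m/s.

0 m/s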